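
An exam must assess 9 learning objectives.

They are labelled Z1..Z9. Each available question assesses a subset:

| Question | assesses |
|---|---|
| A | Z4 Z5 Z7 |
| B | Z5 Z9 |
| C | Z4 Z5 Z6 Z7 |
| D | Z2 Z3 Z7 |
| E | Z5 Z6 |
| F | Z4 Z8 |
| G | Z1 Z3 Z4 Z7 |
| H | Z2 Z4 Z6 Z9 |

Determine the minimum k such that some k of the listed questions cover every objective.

Take {C, F, G, H}. Their union is {Z1, Z2, Z3, Z4, Z5, Z6, Z7, Z8, Z9}, which is all 9 objectives.
Only F contains Z8, so F is forced; the remaining 7 objectives need at least 3 more questions (each remaining question adds at most 3) — so at least 4 questions are needed, and 4 is optimal.

4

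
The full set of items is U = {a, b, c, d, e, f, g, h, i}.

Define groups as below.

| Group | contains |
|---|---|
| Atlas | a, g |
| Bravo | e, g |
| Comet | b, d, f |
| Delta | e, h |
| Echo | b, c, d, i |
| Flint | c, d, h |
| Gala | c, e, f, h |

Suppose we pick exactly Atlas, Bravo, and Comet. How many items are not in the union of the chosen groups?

3

Union of Atlas, Bravo, Comet = {a, b, d, e, f, g}.
Not covered: c, h, i — 3 items.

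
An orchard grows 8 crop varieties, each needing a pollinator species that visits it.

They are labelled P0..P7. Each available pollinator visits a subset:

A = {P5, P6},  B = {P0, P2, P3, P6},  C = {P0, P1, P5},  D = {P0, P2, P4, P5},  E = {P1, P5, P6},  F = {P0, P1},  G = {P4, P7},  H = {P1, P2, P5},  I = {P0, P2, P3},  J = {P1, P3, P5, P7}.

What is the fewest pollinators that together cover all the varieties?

3

A and D and J together: A ∪ D ∪ J = {P0, P1, P2, P3, P4, P5, P6, P7} — every variety is covered.
No 2 of the 10 pollinators cover everything (all 45 combinations miss at least one variety), so 3 is optimal.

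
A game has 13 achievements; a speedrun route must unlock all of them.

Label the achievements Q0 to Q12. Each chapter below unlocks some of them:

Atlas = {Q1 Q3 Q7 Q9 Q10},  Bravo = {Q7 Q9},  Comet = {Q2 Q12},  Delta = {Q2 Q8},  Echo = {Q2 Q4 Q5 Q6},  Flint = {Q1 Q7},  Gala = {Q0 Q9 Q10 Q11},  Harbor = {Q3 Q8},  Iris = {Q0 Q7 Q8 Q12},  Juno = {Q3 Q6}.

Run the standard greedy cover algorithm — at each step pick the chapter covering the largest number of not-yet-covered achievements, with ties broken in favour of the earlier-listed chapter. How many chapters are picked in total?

4

Greedy: pick Atlas (covers 5 new) → pick Echo (covers 4 new) → pick Iris (covers 3 new) → pick Gala (covers 1 new). Total picks: 4.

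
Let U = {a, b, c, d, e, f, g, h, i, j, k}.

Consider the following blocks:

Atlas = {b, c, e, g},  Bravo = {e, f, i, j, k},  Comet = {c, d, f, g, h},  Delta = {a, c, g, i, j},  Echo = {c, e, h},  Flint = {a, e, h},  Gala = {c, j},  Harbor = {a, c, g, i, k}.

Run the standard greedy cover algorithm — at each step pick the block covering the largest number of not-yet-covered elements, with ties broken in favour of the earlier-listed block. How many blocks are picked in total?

4

Greedy: pick Bravo (covers 5 new) → pick Comet (covers 4 new) → pick Atlas (covers 1 new) → pick Delta (covers 1 new). Total picks: 4.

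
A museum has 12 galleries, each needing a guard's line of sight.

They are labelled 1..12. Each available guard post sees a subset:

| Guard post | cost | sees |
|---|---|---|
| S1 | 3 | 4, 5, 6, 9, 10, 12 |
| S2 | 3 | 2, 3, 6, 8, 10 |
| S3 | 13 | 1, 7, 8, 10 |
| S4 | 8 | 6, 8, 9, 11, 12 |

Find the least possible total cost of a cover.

S1, S2, S3, S4 together cover every gallery (S1 ∪ S2 ∪ S3 ∪ S4 = {1, 2, 3, 4, 5, 6, 7, 8, 9, 10, 11, 12}); total cost 3 + 3 + 13 + 8 = 27.
No covering selection has total cost below 27.

27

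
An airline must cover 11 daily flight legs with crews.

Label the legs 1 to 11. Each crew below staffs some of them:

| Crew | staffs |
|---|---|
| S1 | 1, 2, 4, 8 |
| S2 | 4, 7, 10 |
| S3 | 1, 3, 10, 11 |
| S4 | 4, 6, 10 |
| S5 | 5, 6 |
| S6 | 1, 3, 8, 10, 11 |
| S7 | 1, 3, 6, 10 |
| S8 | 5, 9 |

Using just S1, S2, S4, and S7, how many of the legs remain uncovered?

3

Union of S1, S2, S4, S7 = {1, 2, 3, 4, 6, 7, 8, 10}.
Not covered: 5, 9, 11 — 3 legs.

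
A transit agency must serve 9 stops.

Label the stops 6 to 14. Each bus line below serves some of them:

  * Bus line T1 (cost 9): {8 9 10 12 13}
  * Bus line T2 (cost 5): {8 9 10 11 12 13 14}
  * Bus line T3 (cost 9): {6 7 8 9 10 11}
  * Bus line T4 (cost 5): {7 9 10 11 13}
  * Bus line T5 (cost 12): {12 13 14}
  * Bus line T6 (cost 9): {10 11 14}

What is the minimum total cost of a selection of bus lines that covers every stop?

14

T2, T3 together cover every stop (T2 ∪ T3 = {6, 7, 8, 9, 10, 11, 12, 13, 14}); total cost 5 + 9 = 14.
No covering selection has total cost below 14.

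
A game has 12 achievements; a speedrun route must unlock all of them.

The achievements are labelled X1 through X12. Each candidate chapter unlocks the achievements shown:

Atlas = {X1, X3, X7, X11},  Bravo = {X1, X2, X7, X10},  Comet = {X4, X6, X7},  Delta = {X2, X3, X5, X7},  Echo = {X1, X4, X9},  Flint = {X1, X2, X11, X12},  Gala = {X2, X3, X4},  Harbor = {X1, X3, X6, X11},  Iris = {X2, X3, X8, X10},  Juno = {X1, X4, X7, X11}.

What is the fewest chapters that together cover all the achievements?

Take {Delta, Echo, Flint, Harbor, Iris}. Their union is {X1, X2, X3, X4, X5, X6, X7, X8, X9, X10, X11, X12}, which is all 12 achievements.
No 4 of the 10 chapters cover everything (all 210 combinations miss at least one achievement), so 5 is optimal.

5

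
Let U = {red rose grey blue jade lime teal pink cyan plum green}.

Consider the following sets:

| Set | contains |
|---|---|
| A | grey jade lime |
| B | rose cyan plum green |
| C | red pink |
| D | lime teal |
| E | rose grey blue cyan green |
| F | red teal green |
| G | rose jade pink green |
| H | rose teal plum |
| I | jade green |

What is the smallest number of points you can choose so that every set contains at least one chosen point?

4

Take T = {red, rose, jade, teal}. Each listed set contains at least one of these, so T is a hitting set of size 4.
No choice of 3 points meets every set, so 4 is the minimum.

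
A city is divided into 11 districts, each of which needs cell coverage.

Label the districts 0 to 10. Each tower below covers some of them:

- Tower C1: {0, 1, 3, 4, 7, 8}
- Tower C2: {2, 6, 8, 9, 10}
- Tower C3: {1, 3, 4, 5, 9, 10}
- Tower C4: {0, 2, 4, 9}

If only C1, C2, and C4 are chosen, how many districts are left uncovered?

Union of C1, C2, C4 = {0, 1, 2, 3, 4, 6, 7, 8, 9, 10}.
Not covered: 5 — 1 district.

1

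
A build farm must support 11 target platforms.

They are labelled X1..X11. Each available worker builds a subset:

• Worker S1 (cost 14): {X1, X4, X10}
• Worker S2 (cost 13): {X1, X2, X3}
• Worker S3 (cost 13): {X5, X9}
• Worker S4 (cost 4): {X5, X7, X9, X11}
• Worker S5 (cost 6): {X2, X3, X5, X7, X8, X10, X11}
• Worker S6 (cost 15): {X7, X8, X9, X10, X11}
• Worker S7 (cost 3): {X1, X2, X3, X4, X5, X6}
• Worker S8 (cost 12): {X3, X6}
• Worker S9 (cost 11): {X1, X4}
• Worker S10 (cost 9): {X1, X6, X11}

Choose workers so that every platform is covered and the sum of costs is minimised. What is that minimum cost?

S4, S5, S7 together cover every platform (S4 ∪ S5 ∪ S7 = {X1, X2, X3, X4, X5, X6, X7, X8, X9, X10, X11}); total cost 4 + 6 + 3 = 13.
No covering selection has total cost below 13.

13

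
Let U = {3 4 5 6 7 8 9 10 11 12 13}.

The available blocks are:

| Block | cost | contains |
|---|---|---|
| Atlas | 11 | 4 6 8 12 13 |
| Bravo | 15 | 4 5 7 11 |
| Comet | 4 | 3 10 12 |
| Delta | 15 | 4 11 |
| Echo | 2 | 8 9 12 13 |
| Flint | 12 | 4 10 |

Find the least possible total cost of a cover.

Atlas, Bravo, Comet, Echo together cover every item (Atlas ∪ Bravo ∪ Comet ∪ Echo = {3, 4, 5, 6, 7, 8, 9, 10, 11, 12, 13}); total cost 11 + 15 + 4 + 2 = 32.
No covering selection has total cost below 32.

32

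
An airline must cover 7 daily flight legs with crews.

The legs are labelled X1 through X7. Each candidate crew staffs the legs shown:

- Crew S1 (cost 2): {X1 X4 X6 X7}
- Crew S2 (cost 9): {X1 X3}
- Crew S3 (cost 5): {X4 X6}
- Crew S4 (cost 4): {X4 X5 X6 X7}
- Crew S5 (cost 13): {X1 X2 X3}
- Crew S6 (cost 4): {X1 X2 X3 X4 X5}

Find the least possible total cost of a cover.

S1, S6 together cover every leg (S1 ∪ S6 = {X1, X2, X3, X4, X5, X6, X7}); total cost 2 + 4 = 6.
No covering selection has total cost below 6.

6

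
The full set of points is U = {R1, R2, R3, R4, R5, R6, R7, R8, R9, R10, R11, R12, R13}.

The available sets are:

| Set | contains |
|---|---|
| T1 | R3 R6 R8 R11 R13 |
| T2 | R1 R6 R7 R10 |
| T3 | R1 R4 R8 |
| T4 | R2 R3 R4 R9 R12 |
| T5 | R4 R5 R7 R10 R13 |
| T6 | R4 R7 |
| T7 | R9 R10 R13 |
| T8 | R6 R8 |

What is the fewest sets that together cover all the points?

4

T1 and T3 and T4 and T5 together: T1 ∪ T3 ∪ T4 ∪ T5 = {R1, R2, R3, R4, R5, R6, R7, R8, R9, R10, R11, R12, R13} — every point is covered.
No 3 of the 8 sets cover everything (all 56 combinations miss at least one point), so 4 is optimal.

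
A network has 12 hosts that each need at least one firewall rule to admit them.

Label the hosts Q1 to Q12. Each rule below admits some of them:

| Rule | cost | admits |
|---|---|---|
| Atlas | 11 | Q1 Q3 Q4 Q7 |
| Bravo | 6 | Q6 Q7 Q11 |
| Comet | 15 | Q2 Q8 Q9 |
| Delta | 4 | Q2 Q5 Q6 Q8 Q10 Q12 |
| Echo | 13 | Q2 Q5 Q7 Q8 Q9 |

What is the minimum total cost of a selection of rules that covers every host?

34

Atlas, Bravo, Delta, Echo together cover every host (Atlas ∪ Bravo ∪ Delta ∪ Echo = {Q1, Q2, Q3, Q4, Q5, Q6, Q7, Q8, Q9, Q10, Q11, Q12}); total cost 11 + 6 + 4 + 13 = 34.
No covering selection has total cost below 34.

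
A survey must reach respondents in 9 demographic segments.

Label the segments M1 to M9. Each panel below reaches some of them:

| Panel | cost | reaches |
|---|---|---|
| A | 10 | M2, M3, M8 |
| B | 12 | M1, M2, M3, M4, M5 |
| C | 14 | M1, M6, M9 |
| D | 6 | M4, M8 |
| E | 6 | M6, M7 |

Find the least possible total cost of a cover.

38

B, C, D, E together cover every segment (B ∪ C ∪ D ∪ E = {M1, M2, M3, M4, M5, M6, M7, M8, M9}); total cost 12 + 14 + 6 + 6 = 38.
No covering selection has total cost below 38.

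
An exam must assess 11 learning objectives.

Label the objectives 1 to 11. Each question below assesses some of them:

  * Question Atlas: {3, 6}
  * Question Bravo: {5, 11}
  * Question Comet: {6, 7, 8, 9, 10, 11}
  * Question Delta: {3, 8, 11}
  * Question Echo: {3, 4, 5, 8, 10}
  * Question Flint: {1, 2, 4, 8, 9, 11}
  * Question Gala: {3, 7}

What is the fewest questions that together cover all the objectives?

3

Comet and Echo and Flint together: Comet ∪ Echo ∪ Flint = {1, 2, 3, 4, 5, 6, 7, 8, 9, 10, 11} — every objective is covered.
Only Flint contains 1, so Flint is forced; the remaining 5 objectives need at least 2 more questions (each remaining question adds at most 3) — so at least 3 questions are needed, and 3 is optimal.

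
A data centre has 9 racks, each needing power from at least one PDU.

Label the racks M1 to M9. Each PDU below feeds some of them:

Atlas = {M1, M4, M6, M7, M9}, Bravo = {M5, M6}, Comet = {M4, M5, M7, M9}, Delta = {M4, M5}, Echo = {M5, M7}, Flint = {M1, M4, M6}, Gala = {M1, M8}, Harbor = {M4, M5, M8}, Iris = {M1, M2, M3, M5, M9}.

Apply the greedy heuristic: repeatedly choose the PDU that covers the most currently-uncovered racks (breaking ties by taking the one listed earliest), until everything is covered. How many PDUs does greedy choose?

Greedy: pick Atlas (covers 5 new) → pick Iris (covers 3 new) → pick Gala (covers 1 new). Total picks: 3.

3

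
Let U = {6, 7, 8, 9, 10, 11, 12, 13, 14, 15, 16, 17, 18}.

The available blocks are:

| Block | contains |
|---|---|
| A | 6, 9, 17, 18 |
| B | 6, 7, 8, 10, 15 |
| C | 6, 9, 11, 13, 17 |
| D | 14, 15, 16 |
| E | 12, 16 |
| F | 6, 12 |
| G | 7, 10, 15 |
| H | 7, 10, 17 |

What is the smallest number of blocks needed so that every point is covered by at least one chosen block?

Take {A, B, C, D, E}. Their union is {6, 7, 8, 9, 10, 11, 12, 13, 14, 15, 16, 17, 18}, which is all 13 points.
No 4 of the 8 blocks cover everything (all 70 combinations miss at least one point), so 5 is optimal.

5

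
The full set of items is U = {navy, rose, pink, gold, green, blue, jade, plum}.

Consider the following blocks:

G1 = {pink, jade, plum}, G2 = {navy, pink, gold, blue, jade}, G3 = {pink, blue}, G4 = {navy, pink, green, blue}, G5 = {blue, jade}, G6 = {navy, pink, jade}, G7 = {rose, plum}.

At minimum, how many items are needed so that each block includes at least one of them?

3

H = {pink, blue, plum} meets every block (each contains at least one member of H), and |H| = 3.
No choice of 2 items meets every block, so 3 is the minimum.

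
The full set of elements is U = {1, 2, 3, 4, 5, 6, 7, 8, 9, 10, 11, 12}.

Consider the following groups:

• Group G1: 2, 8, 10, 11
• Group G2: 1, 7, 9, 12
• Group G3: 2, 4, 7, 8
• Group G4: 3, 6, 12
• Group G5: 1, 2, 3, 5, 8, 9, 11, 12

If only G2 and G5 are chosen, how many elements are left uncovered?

3

Union of G2, G5 = {1, 2, 3, 5, 7, 8, 9, 11, 12}.
Not covered: 4, 6, 10 — 3 elements.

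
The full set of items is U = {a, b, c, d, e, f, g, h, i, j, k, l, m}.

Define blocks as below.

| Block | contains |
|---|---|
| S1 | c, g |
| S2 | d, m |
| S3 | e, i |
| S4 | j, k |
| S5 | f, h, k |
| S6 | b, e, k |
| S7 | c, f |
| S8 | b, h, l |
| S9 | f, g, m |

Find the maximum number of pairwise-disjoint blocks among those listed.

S1, S2, S3, S4, S8 are pairwise disjoint (S1={c,g}; S2={d,m}; S3={e,i}; S4={j,k}; S8={b,h,l}).
Every remaining block overlaps one of these, and no 6 of the listed blocks are pairwise disjoint, so 5 is the maximum.

5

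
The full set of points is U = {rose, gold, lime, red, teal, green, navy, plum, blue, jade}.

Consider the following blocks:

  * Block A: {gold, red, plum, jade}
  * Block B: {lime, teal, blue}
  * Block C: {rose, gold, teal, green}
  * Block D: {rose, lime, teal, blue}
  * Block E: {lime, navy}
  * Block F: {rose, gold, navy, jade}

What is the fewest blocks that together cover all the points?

A, B, C, and E cover everything between them: the union {rose, gold, lime, red, teal, green, navy, plum, blue, jade} is all of U.
No 3 of the 6 blocks cover everything (all 20 combinations miss at least one point), so 4 is optimal.

4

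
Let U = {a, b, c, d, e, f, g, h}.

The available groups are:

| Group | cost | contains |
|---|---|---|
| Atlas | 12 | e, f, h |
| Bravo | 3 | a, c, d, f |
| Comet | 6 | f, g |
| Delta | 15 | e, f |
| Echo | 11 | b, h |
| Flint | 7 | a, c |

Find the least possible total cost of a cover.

Atlas, Bravo, Comet, Echo together cover every item (Atlas ∪ Bravo ∪ Comet ∪ Echo = {a, b, c, d, e, f, g, h}); total cost 12 + 3 + 6 + 11 = 32.
No covering selection has total cost below 32.

32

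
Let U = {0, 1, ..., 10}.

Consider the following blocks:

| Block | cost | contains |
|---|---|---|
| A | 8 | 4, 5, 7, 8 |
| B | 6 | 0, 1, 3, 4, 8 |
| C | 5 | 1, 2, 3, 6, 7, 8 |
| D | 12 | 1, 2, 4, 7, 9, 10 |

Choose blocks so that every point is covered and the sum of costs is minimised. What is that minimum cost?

A, B, C, D together cover every point (A ∪ B ∪ C ∪ D = {0, 1, 2, 3, 4, 5, 6, 7, 8, 9, 10}); total cost 8 + 6 + 5 + 12 = 31.
No covering selection has total cost below 31.

31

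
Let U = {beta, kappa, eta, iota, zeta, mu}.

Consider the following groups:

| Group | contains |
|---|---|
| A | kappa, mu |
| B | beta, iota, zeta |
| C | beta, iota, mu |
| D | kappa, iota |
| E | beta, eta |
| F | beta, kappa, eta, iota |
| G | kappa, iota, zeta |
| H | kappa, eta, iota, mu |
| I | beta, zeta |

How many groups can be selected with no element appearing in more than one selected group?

D, E are pairwise disjoint (D={kappa,iota}; E={beta,eta}).
Every remaining group overlaps one of these, and no 3 of the listed groups are pairwise disjoint, so 2 is the maximum.

2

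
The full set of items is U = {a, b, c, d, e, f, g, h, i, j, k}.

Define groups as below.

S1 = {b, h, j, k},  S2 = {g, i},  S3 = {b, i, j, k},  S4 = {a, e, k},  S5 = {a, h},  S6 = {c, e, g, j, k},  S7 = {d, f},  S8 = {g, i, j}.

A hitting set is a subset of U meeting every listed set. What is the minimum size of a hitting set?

Take T = {f, g, h, k}. Each listed group contains at least one of these, so T is a hitting set of size 4.
No choice of 3 items meets every group, so 4 is the minimum.

4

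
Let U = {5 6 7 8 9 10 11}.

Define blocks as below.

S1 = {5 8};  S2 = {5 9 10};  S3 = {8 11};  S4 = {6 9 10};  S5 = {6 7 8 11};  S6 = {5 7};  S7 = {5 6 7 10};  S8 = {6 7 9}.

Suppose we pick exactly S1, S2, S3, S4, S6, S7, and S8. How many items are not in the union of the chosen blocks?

0

Union of S1, S2, S3, S4, S6, S7, S8 = {5, 6, 7, 8, 9, 10, 11} — that's every item, so 0 are uncovered.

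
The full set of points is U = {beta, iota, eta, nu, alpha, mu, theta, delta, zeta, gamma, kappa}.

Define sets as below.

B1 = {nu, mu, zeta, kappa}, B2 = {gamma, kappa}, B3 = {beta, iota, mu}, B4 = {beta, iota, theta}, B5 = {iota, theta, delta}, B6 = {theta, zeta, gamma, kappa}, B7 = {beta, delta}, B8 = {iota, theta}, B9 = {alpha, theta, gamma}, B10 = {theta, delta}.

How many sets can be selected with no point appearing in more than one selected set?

B2, B7, B8 are pairwise disjoint (B2={gamma,kappa}; B7={beta,delta}; B8={iota,theta}).
Every remaining set overlaps one of these, and no 4 of the listed sets are pairwise disjoint, so 3 is the maximum.

3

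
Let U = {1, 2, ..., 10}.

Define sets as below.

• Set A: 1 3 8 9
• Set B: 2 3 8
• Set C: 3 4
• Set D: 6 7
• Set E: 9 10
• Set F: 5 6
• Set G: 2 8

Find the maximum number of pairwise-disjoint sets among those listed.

C, D, E, G are pairwise disjoint (C={3,4}; D={6,7}; E={9,10}; G={2,8}).
Every remaining set overlaps one of these, and no 5 of the listed sets are pairwise disjoint, so 4 is the maximum.

4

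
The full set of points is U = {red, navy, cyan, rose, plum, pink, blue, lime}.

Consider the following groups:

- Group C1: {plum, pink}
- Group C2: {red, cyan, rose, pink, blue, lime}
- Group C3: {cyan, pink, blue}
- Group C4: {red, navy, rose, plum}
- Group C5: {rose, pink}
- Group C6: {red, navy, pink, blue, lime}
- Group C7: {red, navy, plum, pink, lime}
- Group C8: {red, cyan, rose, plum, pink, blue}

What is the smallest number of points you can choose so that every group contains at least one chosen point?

Take H = {plum, pink}. Each listed group contains at least one of these, so H is a hitting set of size 2.
The groups C3, C4 are pairwise disjoint, so any hitting set needs a separate point for each — at least 2. Hence 2 is optimal.

2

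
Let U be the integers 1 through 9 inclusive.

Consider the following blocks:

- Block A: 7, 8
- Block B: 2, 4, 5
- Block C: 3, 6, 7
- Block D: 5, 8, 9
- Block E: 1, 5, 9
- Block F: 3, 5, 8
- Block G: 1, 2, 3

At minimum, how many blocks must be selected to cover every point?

A and B and C and E together: A ∪ B ∪ C ∪ E = {1, 2, 3, 4, 5, 6, 7, 8, 9} — every point is covered.
No 3 of the 7 blocks cover everything (all 35 combinations miss at least one point), so 4 is optimal.

4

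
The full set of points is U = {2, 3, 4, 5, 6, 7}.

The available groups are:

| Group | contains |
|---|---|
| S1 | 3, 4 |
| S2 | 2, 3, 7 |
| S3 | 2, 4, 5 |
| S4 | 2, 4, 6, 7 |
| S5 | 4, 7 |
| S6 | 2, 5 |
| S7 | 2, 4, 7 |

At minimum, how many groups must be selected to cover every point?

S2, S3, and S4 cover everything between them: the union {2, 3, 4, 5, 6, 7} is all of U.
Only S4 contains 6, so S4 is forced; the remaining 2 points need at least 2 more groups (each remaining group adds at most 1) — so at least 3 groups are needed, and 3 is optimal.

3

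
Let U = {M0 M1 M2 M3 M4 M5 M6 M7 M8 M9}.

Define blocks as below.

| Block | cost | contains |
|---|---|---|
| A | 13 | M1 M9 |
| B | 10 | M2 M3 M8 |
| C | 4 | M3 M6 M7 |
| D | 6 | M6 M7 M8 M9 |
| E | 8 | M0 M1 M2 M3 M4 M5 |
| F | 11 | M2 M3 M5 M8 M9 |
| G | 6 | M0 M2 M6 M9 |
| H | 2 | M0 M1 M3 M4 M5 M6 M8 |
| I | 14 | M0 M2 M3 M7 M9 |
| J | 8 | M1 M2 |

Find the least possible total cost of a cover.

12

C, G, H together cover every point (C ∪ G ∪ H = {M0, M1, M2, M3, M4, M5, M6, M7, M8, M9}); total cost 4 + 6 + 2 = 12.
The greedy pick H, D, G costs 14; no covering selection beats 12.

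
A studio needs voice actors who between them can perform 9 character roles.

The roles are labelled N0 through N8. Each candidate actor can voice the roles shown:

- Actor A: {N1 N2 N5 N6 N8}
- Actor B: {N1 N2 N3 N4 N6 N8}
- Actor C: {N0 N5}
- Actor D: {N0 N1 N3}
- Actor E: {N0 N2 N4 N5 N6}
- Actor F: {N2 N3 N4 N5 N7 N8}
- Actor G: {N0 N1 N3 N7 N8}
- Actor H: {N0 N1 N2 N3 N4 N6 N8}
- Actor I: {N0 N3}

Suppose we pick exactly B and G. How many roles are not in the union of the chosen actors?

Union of B, G = {N0, N1, N2, N3, N4, N6, N7, N8}.
Not covered: N5 — 1 role.

1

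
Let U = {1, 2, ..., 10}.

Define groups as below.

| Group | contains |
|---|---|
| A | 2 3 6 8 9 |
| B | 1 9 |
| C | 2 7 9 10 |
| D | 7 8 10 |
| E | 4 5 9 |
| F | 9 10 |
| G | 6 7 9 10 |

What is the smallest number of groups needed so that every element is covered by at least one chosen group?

4

A and B and E and G together: A ∪ B ∪ E ∪ G = {1, 2, 3, 4, 5, 6, 7, 8, 9, 10} — every element is covered.
Only A contains 3, so A is forced; the remaining 5 elements need at least 3 more groups (each remaining group adds at most 2) — so at least 4 groups are needed, and 4 is optimal.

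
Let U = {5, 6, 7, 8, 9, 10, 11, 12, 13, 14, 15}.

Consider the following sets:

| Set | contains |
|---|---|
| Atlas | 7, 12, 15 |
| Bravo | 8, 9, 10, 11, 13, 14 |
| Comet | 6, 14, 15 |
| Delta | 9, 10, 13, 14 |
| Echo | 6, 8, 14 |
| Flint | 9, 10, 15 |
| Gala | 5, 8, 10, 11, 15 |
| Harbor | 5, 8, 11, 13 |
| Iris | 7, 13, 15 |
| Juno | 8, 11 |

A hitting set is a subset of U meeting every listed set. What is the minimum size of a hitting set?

H = {8, 13, 15} meets every set (each contains at least one member of H), and |H| = 3.
The sets Atlas, Delta, Juno are pairwise disjoint, so any hitting set needs a separate item for each — at least 3. Hence 3 is optimal.

3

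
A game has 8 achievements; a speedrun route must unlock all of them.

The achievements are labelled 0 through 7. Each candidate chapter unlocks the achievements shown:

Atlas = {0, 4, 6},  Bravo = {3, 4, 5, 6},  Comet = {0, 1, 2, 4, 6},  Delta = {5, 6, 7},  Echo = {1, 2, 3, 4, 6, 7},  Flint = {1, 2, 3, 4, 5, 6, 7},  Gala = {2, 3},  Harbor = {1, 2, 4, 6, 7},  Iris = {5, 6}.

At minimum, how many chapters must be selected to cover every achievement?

2

Take {Atlas, Flint}. Their union is {0, 1, 2, 3, 4, 5, 6, 7}, which is all 8 achievements.
No single chapter has all 8 achievements (the largest, Flint, has 7), so 2 is optimal.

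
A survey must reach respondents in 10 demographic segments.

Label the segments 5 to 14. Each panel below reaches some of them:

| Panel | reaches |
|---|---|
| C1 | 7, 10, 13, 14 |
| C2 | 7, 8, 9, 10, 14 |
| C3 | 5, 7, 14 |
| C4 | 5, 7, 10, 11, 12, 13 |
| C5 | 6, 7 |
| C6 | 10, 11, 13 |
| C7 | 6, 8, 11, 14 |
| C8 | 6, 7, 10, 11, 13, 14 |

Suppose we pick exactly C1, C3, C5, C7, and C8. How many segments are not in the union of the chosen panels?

Union of C1, C3, C5, C7, C8 = {5, 6, 7, 8, 10, 11, 13, 14}.
Not covered: 9, 12 — 2 segments.

2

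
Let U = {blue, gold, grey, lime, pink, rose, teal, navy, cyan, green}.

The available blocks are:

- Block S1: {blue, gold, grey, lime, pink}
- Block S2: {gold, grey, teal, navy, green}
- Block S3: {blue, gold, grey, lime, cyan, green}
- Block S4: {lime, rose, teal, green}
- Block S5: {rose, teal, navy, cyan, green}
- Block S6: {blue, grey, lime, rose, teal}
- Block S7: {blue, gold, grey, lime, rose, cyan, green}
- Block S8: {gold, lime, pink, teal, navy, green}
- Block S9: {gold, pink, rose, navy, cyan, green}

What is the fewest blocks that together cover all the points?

Take {S1, S5}. Their union is {blue, gold, grey, lime, pink, rose, teal, navy, cyan, green}, which is all 10 points.
No single block has all 10 points (the largest, S7, has 7), so 2 is optimal.

2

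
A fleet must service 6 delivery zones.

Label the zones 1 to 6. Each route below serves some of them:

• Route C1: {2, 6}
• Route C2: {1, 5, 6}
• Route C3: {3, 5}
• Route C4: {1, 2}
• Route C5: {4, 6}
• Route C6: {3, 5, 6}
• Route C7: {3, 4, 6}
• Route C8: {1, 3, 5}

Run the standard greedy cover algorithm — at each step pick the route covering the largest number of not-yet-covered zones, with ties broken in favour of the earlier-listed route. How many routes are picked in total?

3

Greedy: pick C2 (covers 3 new) → pick C7 (covers 2 new) → pick C1 (covers 1 new). Total picks: 3.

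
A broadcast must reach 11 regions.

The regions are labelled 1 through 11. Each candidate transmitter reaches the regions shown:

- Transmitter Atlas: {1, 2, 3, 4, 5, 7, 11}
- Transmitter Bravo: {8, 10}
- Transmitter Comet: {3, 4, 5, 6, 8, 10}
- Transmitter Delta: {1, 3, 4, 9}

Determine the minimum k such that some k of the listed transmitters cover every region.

3

Atlas and Comet and Delta together: Atlas ∪ Comet ∪ Delta = {1, 2, 3, 4, 5, 6, 7, 8, 9, 10, 11} — every region is covered.
Only Atlas contains 2, so Atlas is forced; the remaining 4 regions need at least 2 more transmitters (each remaining transmitter adds at most 3) — so at least 3 transmitters are needed, and 3 is optimal.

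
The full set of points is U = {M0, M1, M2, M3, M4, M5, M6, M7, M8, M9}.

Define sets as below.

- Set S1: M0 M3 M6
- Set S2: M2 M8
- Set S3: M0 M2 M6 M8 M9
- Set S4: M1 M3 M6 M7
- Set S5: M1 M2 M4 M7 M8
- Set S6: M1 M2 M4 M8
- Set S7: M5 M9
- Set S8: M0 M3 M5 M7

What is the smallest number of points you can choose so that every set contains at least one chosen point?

Take H = {M2, M3, M9}. Each listed set contains at least one of these, so H is a hitting set of size 3.
The sets S1, S6, S7 are pairwise disjoint, so any hitting set needs a separate point for each — at least 3. Hence 3 is optimal.

3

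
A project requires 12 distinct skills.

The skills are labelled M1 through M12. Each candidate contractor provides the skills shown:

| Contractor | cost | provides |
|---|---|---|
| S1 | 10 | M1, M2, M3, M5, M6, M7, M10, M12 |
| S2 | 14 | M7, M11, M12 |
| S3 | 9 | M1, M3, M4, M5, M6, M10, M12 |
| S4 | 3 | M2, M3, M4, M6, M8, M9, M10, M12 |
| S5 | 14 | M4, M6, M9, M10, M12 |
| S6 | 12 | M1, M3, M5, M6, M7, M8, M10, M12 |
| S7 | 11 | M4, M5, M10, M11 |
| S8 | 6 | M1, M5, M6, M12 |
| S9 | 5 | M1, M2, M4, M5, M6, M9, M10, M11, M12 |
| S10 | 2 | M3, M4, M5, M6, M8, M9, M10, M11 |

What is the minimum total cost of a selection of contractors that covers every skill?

S1, S10 together cover every skill (S1 ∪ S10 = {M1, M2, M3, M4, M5, M6, M7, M8, M9, M10, M11, M12}); total cost 10 + 2 = 12.
The greedy pick S10, S4, S1 costs 15; no covering selection beats 12.

12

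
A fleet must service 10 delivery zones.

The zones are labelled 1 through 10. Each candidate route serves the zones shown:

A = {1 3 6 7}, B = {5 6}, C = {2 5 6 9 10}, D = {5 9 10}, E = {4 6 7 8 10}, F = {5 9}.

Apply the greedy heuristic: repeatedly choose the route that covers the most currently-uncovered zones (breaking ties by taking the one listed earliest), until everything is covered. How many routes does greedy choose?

Greedy: pick C (covers 5 new) → pick A (covers 3 new) → pick E (covers 2 new). Total picks: 3.

3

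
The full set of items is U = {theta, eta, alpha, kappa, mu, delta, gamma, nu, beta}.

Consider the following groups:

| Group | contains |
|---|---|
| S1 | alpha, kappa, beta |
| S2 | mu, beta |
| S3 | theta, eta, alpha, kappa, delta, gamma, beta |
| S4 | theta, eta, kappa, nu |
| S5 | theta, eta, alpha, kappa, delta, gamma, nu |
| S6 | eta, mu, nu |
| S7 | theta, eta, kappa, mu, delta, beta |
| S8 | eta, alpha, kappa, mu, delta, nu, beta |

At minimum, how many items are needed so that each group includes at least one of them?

H = {eta, beta} meets every group (each contains at least one member of H), and |H| = 2.
The groups S2, S4 are pairwise disjoint, so any hitting set needs a separate item for each — at least 2. Hence 2 is optimal.

2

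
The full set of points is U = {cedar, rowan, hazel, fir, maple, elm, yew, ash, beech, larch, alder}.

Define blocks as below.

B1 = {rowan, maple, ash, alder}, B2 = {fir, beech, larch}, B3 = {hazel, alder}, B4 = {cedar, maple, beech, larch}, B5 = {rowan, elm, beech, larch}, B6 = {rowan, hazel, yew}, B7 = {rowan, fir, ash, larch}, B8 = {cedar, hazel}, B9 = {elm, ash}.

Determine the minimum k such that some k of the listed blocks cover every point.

B3, B4, B6, B7, and B9 cover everything between them: the union {cedar, rowan, hazel, fir, maple, elm, yew, ash, beech, larch, alder} is all of U.
No 4 of the 9 blocks cover everything (all 126 combinations miss at least one point), so 5 is optimal.

5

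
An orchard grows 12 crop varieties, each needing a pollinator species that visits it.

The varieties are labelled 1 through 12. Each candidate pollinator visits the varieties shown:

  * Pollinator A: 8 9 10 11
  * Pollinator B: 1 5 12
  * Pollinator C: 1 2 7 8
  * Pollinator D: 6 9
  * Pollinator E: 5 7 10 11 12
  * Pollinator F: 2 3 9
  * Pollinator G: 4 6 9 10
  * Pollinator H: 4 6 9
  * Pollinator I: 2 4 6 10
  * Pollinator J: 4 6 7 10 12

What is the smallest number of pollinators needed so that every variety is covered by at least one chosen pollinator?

4

C and E and F and J together: C ∪ E ∪ F ∪ J = {1, 2, 3, 4, 5, 6, 7, 8, 9, 10, 11, 12} — every variety is covered.
No 3 of the 10 pollinators cover everything (all 120 combinations miss at least one variety), so 4 is optimal.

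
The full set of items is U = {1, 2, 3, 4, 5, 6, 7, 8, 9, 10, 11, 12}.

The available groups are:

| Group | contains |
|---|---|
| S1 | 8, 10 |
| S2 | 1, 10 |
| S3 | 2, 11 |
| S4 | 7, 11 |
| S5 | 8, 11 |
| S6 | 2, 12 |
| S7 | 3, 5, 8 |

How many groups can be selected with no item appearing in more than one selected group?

S2, S4, S6, S7 are pairwise disjoint (S2={1,10}; S4={7,11}; S6={2,12}; S7={3,5,8}).
Every remaining group overlaps one of these, and no 5 of the listed groups are pairwise disjoint, so 4 is the maximum.

4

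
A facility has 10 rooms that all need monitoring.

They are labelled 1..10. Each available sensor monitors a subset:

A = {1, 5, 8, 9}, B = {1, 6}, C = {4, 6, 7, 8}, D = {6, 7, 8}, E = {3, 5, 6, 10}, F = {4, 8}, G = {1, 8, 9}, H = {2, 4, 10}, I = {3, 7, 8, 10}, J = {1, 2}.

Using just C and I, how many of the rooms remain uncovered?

4

Union of C, I = {3, 4, 6, 7, 8, 10}.
Not covered: 1, 2, 5, 9 — 4 rooms.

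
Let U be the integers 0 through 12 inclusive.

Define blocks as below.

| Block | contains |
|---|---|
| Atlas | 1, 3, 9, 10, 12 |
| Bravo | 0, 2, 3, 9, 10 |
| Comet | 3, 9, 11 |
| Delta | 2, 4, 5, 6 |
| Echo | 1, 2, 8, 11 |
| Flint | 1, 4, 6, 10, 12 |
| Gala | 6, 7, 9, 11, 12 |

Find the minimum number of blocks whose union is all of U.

Bravo, Delta, Echo, and Gala cover everything between them: the union {0, 1, 2, 3, 4, 5, 6, 7, 8, 9, 10, 11, 12} is all of U.
Only Echo contains 8, so Echo is forced; the remaining 9 points need at least 3 more blocks (each remaining block adds at most 4) — so at least 4 blocks are needed, and 4 is optimal.

4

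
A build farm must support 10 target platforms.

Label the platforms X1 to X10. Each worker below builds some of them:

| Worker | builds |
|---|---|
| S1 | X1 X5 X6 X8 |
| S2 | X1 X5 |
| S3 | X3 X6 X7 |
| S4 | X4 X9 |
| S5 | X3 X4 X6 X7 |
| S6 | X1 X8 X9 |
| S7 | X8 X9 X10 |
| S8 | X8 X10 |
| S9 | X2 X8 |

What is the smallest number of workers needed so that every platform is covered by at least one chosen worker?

S2 and S5 and S7 and S9 together: S2 ∪ S5 ∪ S7 ∪ S9 = {X1, X2, X3, X4, X5, X6, X7, X8, X9, X10} — every platform is covered.
No 3 of the 9 workers cover everything (all 84 combinations miss at least one platform), so 4 is optimal.

4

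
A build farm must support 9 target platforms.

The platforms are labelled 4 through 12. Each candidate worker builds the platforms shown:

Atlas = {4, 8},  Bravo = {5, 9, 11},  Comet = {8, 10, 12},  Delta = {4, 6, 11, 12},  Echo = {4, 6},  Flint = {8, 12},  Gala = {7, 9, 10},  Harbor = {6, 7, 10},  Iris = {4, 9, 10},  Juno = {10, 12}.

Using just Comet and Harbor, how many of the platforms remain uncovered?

4

Union of Comet, Harbor = {6, 7, 8, 10, 12}.
Not covered: 4, 5, 9, 11 — 4 platforms.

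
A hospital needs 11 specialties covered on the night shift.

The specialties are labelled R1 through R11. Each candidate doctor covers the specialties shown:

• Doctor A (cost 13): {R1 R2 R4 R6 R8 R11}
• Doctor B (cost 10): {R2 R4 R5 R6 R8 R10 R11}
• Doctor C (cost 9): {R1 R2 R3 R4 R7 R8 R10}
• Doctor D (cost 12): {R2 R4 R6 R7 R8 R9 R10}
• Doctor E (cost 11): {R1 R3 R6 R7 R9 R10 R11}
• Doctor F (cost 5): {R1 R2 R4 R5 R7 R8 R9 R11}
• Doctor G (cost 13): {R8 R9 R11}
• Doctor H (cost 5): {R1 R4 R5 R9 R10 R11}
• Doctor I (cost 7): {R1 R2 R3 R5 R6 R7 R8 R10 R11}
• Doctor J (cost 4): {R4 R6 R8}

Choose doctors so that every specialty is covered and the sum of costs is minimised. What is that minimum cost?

F, I together cover every specialty (F ∪ I = {R1, R2, R3, R4, R5, R6, R7, R8, R9, R10, R11}); total cost 5 + 7 = 12.
No covering selection has total cost below 12.

12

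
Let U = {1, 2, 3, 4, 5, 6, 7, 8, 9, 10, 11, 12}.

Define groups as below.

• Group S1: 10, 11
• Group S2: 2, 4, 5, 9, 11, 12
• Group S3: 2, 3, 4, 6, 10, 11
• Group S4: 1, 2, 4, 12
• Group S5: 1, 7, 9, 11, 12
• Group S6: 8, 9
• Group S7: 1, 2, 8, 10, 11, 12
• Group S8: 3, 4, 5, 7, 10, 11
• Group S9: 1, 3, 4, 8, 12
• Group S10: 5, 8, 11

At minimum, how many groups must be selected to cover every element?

3

S3 and S5 and S10 together: S3 ∪ S5 ∪ S10 = {1, 2, 3, 4, 5, 6, 7, 8, 9, 10, 11, 12} — every element is covered.
Only S3 contains 6, so S3 is forced; the remaining 6 elements need at least 2 more groups (each remaining group adds at most 4) — so at least 3 groups are needed, and 3 is optimal.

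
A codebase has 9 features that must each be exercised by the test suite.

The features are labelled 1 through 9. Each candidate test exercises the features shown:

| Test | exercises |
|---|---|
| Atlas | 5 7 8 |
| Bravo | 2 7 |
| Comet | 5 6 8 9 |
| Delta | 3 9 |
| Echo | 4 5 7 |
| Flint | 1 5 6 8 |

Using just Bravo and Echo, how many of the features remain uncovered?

5

Union of Bravo, Echo = {2, 4, 5, 7}.
Not covered: 1, 3, 6, 8, 9 — 5 features.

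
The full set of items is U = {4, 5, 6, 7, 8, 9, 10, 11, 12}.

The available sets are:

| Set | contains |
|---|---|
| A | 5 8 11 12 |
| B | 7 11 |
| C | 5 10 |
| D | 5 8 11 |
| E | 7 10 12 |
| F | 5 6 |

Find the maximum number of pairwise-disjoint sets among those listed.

B, F are pairwise disjoint (B={7,11}; F={5,6}).
Every remaining set overlaps one of these, and no 3 of the listed sets are pairwise disjoint, so 2 is the maximum.

2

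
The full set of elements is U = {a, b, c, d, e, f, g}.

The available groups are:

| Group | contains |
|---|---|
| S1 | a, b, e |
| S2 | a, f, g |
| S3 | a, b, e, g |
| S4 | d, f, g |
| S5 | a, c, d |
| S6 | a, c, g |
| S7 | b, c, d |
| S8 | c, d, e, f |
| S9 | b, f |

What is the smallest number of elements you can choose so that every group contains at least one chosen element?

3

H = {b, d, g} meets every group (each contains at least one member of H), and |H| = 3.
No choice of 2 elements meets every group, so 3 is the minimum.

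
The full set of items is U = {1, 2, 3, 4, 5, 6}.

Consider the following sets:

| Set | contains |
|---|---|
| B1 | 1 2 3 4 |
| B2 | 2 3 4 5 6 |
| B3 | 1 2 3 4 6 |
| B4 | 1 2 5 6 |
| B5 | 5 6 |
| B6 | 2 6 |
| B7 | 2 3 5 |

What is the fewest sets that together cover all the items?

B1 and B4 together: B1 ∪ B4 = {1, 2, 3, 4, 5, 6} — every item is covered.
No single set has all 6 items (the largest, B2, has 5), so 2 is optimal.

2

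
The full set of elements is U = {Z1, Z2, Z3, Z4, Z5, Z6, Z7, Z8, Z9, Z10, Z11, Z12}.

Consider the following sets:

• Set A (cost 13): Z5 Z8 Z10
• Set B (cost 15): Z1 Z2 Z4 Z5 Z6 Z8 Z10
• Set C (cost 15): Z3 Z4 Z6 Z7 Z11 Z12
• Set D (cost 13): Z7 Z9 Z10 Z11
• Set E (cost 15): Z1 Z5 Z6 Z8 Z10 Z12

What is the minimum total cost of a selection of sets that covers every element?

B, C, D together cover every element (B ∪ C ∪ D = {Z1, Z2, Z3, Z4, Z5, Z6, Z7, Z8, Z9, Z10, Z11, Z12}); total cost 15 + 15 + 13 = 43.
No covering selection has total cost below 43.

43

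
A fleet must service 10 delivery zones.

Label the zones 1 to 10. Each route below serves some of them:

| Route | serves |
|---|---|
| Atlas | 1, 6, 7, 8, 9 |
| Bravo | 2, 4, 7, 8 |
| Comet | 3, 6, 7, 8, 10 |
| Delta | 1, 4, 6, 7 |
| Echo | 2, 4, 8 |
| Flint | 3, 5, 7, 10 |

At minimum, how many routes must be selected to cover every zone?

Take {Atlas, Echo, Flint}. Their union is {1, 2, 3, 4, 5, 6, 7, 8, 9, 10}, which is all 10 zones.
Only Flint contains 5, so Flint is forced; the remaining 6 zones need at least 2 more routes (each remaining route adds at most 4) — so at least 3 routes are needed, and 3 is optimal.

3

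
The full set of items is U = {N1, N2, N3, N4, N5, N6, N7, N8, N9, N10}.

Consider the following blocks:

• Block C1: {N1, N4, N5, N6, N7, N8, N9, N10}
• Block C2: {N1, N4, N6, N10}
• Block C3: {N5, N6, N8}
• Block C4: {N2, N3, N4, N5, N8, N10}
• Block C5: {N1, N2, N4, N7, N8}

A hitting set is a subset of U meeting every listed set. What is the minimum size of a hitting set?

2

Take H = {N6, N8}. Each listed block contains at least one of these, so H is a hitting set of size 2.
No single item lies in every block, so at least 2 are needed and 2 is optimal.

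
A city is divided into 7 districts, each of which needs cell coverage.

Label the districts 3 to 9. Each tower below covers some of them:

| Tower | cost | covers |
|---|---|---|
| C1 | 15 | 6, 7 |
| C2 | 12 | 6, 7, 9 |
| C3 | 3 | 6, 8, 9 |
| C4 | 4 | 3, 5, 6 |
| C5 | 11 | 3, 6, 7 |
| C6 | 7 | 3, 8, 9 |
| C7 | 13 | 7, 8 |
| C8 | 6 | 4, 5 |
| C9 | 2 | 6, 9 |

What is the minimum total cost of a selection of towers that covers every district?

20

C3, C5, C8 together cover every district (C3 ∪ C5 ∪ C8 = {3, 4, 5, 6, 7, 8, 9}); total cost 3 + 11 + 6 = 20.
The greedy pick C3, C4, C8, C5 costs 24; no covering selection beats 20.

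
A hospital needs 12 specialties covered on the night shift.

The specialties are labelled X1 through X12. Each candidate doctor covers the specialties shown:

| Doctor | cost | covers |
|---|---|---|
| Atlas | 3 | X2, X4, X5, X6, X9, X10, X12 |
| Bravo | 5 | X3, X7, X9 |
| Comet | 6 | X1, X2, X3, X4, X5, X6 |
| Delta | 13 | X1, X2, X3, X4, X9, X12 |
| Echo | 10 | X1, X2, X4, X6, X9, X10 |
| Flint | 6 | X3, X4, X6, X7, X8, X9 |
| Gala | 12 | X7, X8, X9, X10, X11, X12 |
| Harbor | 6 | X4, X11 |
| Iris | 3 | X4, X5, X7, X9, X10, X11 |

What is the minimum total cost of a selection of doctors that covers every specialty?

18

Comet, Gala together cover every specialty (Comet ∪ Gala = {X1, X2, X3, X4, X5, X6, X7, X8, X9, X10, X11, X12}); total cost 6 + 12 = 18.
No covering selection has total cost below 18.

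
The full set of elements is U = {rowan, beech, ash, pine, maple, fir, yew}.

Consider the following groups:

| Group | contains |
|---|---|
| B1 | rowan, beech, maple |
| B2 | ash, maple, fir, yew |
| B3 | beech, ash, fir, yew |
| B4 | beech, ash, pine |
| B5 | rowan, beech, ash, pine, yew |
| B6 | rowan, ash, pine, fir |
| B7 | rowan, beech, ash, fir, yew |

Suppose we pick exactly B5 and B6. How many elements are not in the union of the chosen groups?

1

Union of B5, B6 = {rowan, beech, ash, pine, fir, yew}.
Not covered: maple — 1 element.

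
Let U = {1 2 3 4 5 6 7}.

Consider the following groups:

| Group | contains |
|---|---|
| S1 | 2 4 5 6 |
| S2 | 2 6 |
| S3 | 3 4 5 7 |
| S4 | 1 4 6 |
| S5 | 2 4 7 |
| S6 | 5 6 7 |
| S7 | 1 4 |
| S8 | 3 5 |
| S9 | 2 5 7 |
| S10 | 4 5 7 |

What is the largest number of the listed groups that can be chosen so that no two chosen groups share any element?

3

S2, S7, S8 are pairwise disjoint (S2={2,6}; S7={1,4}; S8={3,5}).
Every remaining group overlaps one of these, and no 4 of the listed groups are pairwise disjoint, so 3 is the maximum.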